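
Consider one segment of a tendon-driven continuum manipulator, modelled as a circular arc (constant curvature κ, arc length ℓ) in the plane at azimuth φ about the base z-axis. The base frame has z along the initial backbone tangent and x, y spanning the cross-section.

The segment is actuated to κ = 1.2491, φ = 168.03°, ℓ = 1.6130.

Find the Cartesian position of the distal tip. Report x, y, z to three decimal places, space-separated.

-1.120 0.237 0.723

θ = κ·ℓ = 1.2491 × 1.6130 = 2.01480 rad
ρ = (1 − cos θ)/κ = (1 − -0.42956)/1.2491 = 1.14447
z = sin θ / κ = 0.90304/1.2491 = 0.72295
x = ρ cos φ = 1.14447 × cos(168.03°) = -1.11958
y = ρ sin φ = 1.14447 × sin(168.03°) = 0.23736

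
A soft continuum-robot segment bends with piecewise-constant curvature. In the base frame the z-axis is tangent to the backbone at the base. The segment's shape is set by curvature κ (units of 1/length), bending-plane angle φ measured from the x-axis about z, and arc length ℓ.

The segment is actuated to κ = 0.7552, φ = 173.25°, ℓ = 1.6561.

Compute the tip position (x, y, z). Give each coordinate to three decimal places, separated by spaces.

-0.901 0.107 1.257

θ = κ·ℓ = 0.7552 × 1.6561 = 1.25069 rad
ρ = (1 − cos θ)/κ = (1 − 0.31467)/0.7552 = 0.90748
z = sin θ / κ = 0.94920/0.7552 = 1.25689
x = ρ cos φ = 0.90748 × cos(173.25°) = -0.90119
y = ρ sin φ = 0.90748 × sin(173.25°) = 0.10666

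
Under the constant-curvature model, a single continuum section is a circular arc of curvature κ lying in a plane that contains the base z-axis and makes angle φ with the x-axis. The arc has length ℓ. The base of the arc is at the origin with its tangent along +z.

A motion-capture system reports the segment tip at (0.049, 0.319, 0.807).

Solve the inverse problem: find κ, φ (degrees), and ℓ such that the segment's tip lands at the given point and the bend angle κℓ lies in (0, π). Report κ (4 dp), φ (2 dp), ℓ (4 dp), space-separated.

0.8545 81.27 0.8905

ρ = √(x²+y²) = √(0.049² + 0.319²) = 0.32274
φ = atan2(y, x) mod 360° = atan2(0.319, 0.049) = 81.2673°
|p|² = ρ² + z² = 0.32274² + 0.807² = 0.75541
κ = 2ρ / |p|² = 2×0.32274 / 0.75541 = 0.85448
θ = 2·atan2(ρ, z) = 2·atan2(0.32274, 0.807) = 0.76089 rad
ℓ = θ/κ = 0.76089/0.85448 = 0.89047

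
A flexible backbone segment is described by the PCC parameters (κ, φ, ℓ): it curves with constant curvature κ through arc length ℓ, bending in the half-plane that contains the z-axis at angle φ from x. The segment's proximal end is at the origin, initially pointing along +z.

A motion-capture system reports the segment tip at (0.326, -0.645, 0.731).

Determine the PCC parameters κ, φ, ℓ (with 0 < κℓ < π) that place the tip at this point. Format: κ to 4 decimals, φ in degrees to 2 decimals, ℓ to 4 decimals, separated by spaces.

1.3679 296.81 1.1400

ρ = √(x²+y²) = √(0.326² + -0.645²) = 0.72270
φ = atan2(y, x) mod 360° = atan2(-0.645, 0.326) = 296.8132°
|p|² = ρ² + z² = 0.72270² + 0.731² = 1.05666
κ = 2ρ / |p|² = 2×0.72270 / 1.05666 = 1.36790
θ = 2·atan2(ρ, z) = 2·atan2(0.72270, 0.731) = 1.55938 rad
ℓ = θ/κ = 1.55938/1.36790 = 1.13998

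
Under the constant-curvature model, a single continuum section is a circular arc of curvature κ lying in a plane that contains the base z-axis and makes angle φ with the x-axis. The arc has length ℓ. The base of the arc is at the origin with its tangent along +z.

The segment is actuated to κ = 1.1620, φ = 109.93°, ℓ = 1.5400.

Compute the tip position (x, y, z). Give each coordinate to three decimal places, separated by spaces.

-0.357 0.985 0.840

θ = κ·ℓ = 1.1620 × 1.5400 = 1.78948 rad
ρ = (1 − cos θ)/κ = (1 − -0.21694)/1.1620 = 1.04728
z = sin θ / κ = 0.97618/1.1620 = 0.84009
x = ρ cos φ = 1.04728 × cos(109.93°) = -0.35699
y = ρ sin φ = 1.04728 × sin(109.93°) = 0.98456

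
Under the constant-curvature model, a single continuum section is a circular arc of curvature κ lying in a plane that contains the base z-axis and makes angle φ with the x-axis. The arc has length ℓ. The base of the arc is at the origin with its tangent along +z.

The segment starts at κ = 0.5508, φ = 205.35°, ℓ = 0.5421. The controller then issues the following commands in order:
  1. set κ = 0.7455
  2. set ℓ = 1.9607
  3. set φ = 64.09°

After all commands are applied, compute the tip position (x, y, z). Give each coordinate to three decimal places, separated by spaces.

0.522 1.075 1.333

initial: κ=0.5508, φ=205.35°, ℓ=0.5421
cmd 1: set κ=0.7455 → (κ,φ,ℓ)=(0.7455,205.35°,0.5421) → tip=(-0.0977,-0.0463,0.5275)
cmd 2: set ℓ=1.9607 → (κ,φ,ℓ)=(0.7455,205.35°,1.9607) → tip=(-1.0802,-0.5118,1.3334)
cmd 3: set φ=64.09° → (κ,φ,ℓ)=(0.7455,64.09°,1.9607) → tip=(0.5223,1.0752,1.3334)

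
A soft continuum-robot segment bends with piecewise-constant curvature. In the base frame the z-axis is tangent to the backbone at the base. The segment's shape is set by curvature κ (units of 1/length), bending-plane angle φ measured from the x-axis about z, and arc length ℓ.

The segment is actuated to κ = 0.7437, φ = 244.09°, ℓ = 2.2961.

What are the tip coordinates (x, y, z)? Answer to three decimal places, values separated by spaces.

θ = κ·ℓ = 0.7437 × 2.2961 = 1.70761 rad
ρ = (1 − cos θ)/κ = (1 − -0.13639)/0.7437 = 1.52802
z = sin θ / κ = 0.99066/0.7437 = 1.33206
x = ρ cos φ = 1.52802 × cos(244.09°) = -0.66768
y = ρ sin φ = 1.52802 × sin(244.09°) = -1.37442

-0.668 -1.374 1.332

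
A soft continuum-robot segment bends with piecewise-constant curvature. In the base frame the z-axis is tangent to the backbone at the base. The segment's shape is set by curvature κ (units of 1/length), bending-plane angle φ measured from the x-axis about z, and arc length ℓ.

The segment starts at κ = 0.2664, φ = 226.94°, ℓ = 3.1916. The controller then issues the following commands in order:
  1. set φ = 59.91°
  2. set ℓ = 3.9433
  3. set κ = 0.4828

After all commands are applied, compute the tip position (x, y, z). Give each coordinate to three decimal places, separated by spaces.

1.378 2.378 1.957

initial: κ=0.2664, φ=226.94°, ℓ=3.1916
cmd 1: set φ=59.91° → (κ,φ,ℓ)=(0.2664,59.91°,3.1916) → tip=(0.6402,1.1049,2.8207)
cmd 2: set ℓ=3.9433 → (κ,φ,ℓ)=(0.2664,59.91°,3.9433) → tip=(0.9464,1.6332,3.2570)
cmd 3: set κ=0.4828 → (κ,φ,ℓ)=(0.4828,59.91°,3.9433) → tip=(1.3779,2.3780,1.9574)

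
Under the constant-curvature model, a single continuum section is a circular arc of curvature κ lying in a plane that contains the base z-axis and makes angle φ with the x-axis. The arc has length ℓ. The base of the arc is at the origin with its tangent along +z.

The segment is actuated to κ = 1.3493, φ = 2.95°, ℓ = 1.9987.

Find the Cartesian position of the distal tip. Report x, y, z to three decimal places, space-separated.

1.408 0.073 0.319

θ = κ·ℓ = 1.3493 × 1.9987 = 2.69685 rad
ρ = (1 − cos θ)/κ = (1 − -0.90272)/1.3493 = 1.41015
z = sin θ / κ = 0.43023/1.3493 = 0.31885
x = ρ cos φ = 1.41015 × cos(2.95°) = 1.40828
y = ρ sin φ = 1.41015 × sin(2.95°) = 0.07257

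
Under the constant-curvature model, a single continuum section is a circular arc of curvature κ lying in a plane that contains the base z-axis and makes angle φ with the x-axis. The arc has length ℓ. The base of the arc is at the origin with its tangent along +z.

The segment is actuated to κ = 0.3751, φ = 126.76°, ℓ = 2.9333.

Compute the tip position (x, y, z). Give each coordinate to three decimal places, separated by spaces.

θ = κ·ℓ = 0.3751 × 2.9333 = 1.10028 rad
ρ = (1 − cos θ)/κ = (1 − 0.45335)/0.3751 = 1.45736
z = sin θ / κ = 0.89133/0.3751 = 2.37626
x = ρ cos φ = 1.45736 × cos(126.76°) = -0.87218
y = ρ sin φ = 1.45736 × sin(126.76°) = 1.16756

-0.872 1.168 2.376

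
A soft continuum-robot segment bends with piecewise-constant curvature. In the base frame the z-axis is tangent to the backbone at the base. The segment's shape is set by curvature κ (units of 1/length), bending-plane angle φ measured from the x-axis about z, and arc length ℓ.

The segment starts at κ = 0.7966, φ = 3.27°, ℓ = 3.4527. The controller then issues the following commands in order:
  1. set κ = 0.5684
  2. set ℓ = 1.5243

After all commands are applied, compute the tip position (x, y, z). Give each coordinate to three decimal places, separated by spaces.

initial: κ=0.7966, φ=3.27°, ℓ=3.4527
cmd 1: set κ=0.5684 → (κ,φ,ℓ)=(0.5684,3.27°,3.4527) → tip=(2.4270,0.1387,1.6261)
cmd 2: set ℓ=1.5243 → (κ,φ,ℓ)=(0.5684,3.27°,1.5243) → tip=(0.6190,0.0354,1.3406)

0.619 0.035 1.341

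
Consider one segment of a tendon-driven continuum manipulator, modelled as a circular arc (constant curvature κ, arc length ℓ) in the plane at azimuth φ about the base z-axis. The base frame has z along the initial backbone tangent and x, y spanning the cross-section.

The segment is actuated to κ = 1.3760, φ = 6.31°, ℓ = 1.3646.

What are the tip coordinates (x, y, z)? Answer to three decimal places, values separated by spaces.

θ = κ·ℓ = 1.3760 × 1.3646 = 1.87769 rad
ρ = (1 − cos θ)/κ = (1 − -0.30210)/1.3760 = 0.94629
z = sin θ / κ = 0.95328/1.3760 = 0.69279
x = ρ cos φ = 0.94629 × cos(6.31°) = 0.94056
y = ρ sin φ = 0.94629 × sin(6.31°) = 0.10400

0.941 0.104 0.693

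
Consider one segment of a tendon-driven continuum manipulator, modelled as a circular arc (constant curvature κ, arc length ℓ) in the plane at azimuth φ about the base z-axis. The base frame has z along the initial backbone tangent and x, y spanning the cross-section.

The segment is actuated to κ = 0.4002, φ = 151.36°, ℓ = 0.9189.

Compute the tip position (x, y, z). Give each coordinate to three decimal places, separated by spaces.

-0.147 0.080 0.898

θ = κ·ℓ = 0.4002 × 0.9189 = 0.36774 rad
ρ = (1 − cos θ)/κ = (1 − 0.93314)/0.4002 = 0.16706
z = sin θ / κ = 0.35951/0.4002 = 0.89833
x = ρ cos φ = 0.16706 × cos(151.36°) = -0.14662
y = ρ sin φ = 0.16706 × sin(151.36°) = 0.08007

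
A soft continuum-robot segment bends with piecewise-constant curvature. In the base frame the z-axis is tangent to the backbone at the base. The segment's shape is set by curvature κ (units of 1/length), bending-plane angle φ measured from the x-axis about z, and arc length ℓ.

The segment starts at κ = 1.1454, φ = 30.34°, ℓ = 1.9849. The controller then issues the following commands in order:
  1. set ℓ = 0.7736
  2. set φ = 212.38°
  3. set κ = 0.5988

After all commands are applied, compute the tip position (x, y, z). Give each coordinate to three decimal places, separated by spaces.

initial: κ=1.1454, φ=30.34°, ℓ=1.9849
cmd 1: set ℓ=0.7736 → (κ,φ,ℓ)=(1.1454,30.34°,0.7736) → tip=(0.2769,0.1621,0.6763)
cmd 2: set φ=212.38° → (κ,φ,ℓ)=(1.1454,212.38°,0.7736) → tip=(-0.2710,-0.1718,0.6763)
cmd 3: set κ=0.5988 → (κ,φ,ℓ)=(0.5988,212.38°,0.7736) → tip=(-0.1486,-0.0943,0.7462)

-0.149 -0.094 0.746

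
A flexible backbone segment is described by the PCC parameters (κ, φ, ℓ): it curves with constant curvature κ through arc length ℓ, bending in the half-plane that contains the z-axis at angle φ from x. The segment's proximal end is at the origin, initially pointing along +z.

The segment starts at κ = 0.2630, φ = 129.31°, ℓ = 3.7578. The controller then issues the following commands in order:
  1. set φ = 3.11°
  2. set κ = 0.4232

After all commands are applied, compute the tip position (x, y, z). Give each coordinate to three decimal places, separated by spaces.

2.405 0.131 2.362

initial: κ=0.2630, φ=129.31°, ℓ=3.7578
cmd 1: set φ=3.11° → (κ,φ,ℓ)=(0.2630,3.11°,3.7578) → tip=(1.7081,0.0928,3.1753)
cmd 2: set κ=0.4232 → (κ,φ,ℓ)=(0.4232,3.11°,3.7578) → tip=(2.4055,0.1307,2.3625)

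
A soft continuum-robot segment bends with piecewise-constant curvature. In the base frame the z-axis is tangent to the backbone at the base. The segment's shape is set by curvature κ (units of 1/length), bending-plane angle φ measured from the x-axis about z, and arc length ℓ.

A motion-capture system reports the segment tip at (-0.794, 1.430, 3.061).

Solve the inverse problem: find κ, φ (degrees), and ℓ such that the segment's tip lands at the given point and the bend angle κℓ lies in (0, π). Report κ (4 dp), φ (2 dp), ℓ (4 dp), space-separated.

0.2716 119.04 3.6139

ρ = √(x²+y²) = √(-0.794² + 1.430²) = 1.63565
φ = atan2(y, x) mod 360° = atan2(1.430, -0.794) = 119.0410°
|p|² = ρ² + z² = 1.63565² + 3.061² = 12.04506
κ = 2ρ / |p|² = 2×1.63565 / 12.04506 = 0.27159
θ = 2·atan2(ρ, z) = 2·atan2(1.63565, 3.061) = 0.98150 rad
ℓ = θ/κ = 0.98150/0.27159 = 3.61392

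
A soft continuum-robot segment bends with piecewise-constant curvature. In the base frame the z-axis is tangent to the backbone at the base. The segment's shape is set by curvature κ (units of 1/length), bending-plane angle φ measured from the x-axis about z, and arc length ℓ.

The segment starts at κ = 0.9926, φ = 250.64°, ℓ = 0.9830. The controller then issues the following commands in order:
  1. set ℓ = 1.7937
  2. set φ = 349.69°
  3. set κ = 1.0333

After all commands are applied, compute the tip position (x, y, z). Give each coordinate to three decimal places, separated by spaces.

1.218 -0.222 0.929

initial: κ=0.9926, φ=250.64°, ℓ=0.9830
cmd 1: set ℓ=1.7937 → (κ,φ,ℓ)=(0.9926,250.64°,1.7937) → tip=(-0.4035,-1.1483,0.9854)
cmd 2: set φ=349.69° → (κ,φ,ℓ)=(0.9926,349.69°,1.7937) → tip=(1.1975,-0.2178,0.9854)
cmd 3: set κ=1.0333 → (κ,φ,ℓ)=(1.0333,349.69°,1.7937) → tip=(1.2177,-0.2215,0.9294)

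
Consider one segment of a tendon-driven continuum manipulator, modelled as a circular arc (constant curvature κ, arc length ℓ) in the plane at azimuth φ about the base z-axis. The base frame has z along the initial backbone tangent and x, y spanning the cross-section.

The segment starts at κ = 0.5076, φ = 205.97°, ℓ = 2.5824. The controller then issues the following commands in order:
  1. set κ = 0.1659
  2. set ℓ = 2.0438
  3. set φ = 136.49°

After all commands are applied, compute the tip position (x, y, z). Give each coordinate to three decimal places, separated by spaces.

-0.249 0.236 2.005

initial: κ=0.5076, φ=205.97°, ℓ=2.5824
cmd 1: set κ=0.1659 → (κ,φ,ℓ)=(0.1659,205.97°,2.5824) → tip=(-0.4898,-0.2386,2.5041)
cmd 2: set ℓ=2.0438 → (κ,φ,ℓ)=(0.1659,205.97°,2.0438) → tip=(-0.3085,-0.1503,2.0049)
cmd 3: set φ=136.49° → (κ,φ,ℓ)=(0.1659,136.49°,2.0438) → tip=(-0.2489,0.2363,2.0049)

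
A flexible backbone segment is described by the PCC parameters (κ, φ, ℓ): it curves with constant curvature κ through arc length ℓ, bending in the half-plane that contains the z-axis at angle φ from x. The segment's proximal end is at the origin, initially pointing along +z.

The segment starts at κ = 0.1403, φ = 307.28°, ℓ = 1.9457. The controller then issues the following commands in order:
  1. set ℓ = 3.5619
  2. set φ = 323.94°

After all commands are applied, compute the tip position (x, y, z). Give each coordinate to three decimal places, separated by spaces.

0.705 -0.513 3.415

initial: κ=0.1403, φ=307.28°, ℓ=1.9457
cmd 1: set ℓ=3.5619 → (κ,φ,ℓ)=(0.1403,307.28°,3.5619) → tip=(0.5280,-0.6935,3.4155)
cmd 2: set φ=323.94° → (κ,φ,ℓ)=(0.1403,323.94°,3.5619) → tip=(0.7046,-0.5131,3.4155)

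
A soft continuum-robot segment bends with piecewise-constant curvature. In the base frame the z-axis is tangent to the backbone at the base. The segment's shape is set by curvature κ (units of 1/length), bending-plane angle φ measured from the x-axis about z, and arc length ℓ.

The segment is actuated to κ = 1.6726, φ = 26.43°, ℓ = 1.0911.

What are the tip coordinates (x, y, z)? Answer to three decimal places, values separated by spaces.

θ = κ·ℓ = 1.6726 × 1.0911 = 1.82497 rad
ρ = (1 − cos θ)/κ = (1 − -0.25145)/1.6726 = 0.74821
z = sin θ / κ = 0.96787/1.6726 = 0.57866
x = ρ cos φ = 0.74821 × cos(26.43°) = 0.67000
y = ρ sin φ = 0.74821 × sin(26.43°) = 0.33303

0.670 0.333 0.579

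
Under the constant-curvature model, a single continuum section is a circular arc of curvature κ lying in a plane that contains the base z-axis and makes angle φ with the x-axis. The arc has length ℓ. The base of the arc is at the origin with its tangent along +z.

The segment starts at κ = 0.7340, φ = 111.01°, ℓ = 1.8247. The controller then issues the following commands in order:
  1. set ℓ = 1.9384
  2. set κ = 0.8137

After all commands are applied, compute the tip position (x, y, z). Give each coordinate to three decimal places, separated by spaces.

initial: κ=0.7340, φ=111.01°, ℓ=1.8247
cmd 1: set ℓ=1.9384 → (κ,φ,ℓ)=(0.7340,111.01°,1.9384) → tip=(-0.4164,1.0843,1.3475)
cmd 2: set κ=0.8137 → (κ,φ,ℓ)=(0.8137,111.01°,1.9384) → tip=(-0.4435,1.1547,1.2289)

-0.443 1.155 1.229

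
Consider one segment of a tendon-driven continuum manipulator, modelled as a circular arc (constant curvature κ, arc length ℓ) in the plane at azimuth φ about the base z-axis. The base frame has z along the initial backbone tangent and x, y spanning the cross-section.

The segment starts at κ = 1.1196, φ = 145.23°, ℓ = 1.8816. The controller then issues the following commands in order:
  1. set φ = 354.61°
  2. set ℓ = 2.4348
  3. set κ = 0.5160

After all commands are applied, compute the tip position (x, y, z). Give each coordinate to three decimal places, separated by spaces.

1.333 -0.126 1.843

initial: κ=1.1196, φ=145.23°, ℓ=1.8816
cmd 1: set φ=354.61° → (κ,φ,ℓ)=(1.1196,354.61°,1.8816) → tip=(1.3432,-0.1267,0.7680)
cmd 2: set ℓ=2.4348 → (κ,φ,ℓ)=(1.1196,354.61°,2.4348) → tip=(1.7028,-0.1607,0.3606)
cmd 3: set κ=0.5160 → (κ,φ,ℓ)=(0.5160,354.61°,2.4348) → tip=(1.3327,-0.1257,1.8430)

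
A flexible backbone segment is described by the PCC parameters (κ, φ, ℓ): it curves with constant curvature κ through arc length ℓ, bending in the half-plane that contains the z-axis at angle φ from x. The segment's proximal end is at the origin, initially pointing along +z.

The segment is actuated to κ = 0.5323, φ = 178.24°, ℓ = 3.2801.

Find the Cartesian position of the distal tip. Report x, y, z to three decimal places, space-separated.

-2.205 0.068 1.850

θ = κ·ℓ = 0.5323 × 3.2801 = 1.74600 rad
ρ = (1 − cos θ)/κ = (1 − -0.17431)/0.5323 = 2.20610
z = sin θ / κ = 0.98469/0.5323 = 1.84988
x = ρ cos φ = 2.20610 × cos(178.24°) = -2.20506
y = ρ sin φ = 2.20610 × sin(178.24°) = 0.06776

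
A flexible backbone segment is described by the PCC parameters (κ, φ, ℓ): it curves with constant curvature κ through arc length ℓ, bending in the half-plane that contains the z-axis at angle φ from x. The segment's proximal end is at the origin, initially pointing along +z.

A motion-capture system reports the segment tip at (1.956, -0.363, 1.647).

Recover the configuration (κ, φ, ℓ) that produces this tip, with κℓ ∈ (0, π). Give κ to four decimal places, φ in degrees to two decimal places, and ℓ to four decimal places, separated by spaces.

ρ = √(x²+y²) = √(1.956² + -0.363²) = 1.98940
φ = atan2(y, x) mod 360° = atan2(-0.363, 1.956) = 349.4865°
|p|² = ρ² + z² = 1.98940² + 1.647² = 6.67031
κ = 2ρ / |p|² = 2×1.98940 / 6.67031 = 0.59649
θ = 2·atan2(ρ, z) = 2·atan2(1.98940, 1.647) = 1.75856 rad
ℓ = θ/κ = 1.75856/0.59649 = 2.94816

0.5965 349.49 2.9482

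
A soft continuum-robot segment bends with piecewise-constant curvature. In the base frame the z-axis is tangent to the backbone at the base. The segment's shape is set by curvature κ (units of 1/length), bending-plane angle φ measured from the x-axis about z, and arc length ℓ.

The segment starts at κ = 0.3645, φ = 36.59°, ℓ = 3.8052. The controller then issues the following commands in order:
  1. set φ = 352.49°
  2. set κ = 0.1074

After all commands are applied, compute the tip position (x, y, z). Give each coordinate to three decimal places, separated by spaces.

0.760 -0.100 3.700

initial: κ=0.3645, φ=36.59°, ℓ=3.8052
cmd 1: set φ=352.49° → (κ,φ,ℓ)=(0.3645,352.49°,3.8052) → tip=(2.2228,-0.2930,2.6973)
cmd 2: set κ=0.1074 → (κ,φ,ℓ)=(0.1074,352.49°,3.8052) → tip=(0.7602,-0.1002,3.7002)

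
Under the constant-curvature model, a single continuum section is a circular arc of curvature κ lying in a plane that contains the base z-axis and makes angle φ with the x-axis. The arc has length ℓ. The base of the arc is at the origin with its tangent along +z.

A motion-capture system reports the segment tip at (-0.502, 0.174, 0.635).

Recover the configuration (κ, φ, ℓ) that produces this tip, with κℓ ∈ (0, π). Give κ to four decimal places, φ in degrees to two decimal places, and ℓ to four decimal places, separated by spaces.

ρ = √(x²+y²) = √(-0.502² + 0.174²) = 0.53130
φ = atan2(y, x) mod 360° = atan2(0.174, -0.502) = 160.8830°
|p|² = ρ² + z² = 0.53130² + 0.635² = 0.68551
κ = 2ρ / |p|² = 2×0.53130 / 0.68551 = 1.55010
θ = 2·atan2(ρ, z) = 2·atan2(0.53130, 0.635) = 1.39344 rad
ℓ = θ/κ = 1.39344/1.55010 = 0.89893

1.5501 160.88 0.8989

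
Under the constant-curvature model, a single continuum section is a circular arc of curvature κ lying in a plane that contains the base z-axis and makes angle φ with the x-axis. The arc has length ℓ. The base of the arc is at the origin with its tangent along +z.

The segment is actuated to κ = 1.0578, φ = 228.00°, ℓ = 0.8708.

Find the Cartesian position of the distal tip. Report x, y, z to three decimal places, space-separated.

-0.250 -0.278 0.753

θ = κ·ℓ = 1.0578 × 0.8708 = 0.92113 rad
ρ = (1 − cos θ)/κ = (1 − 0.60492)/1.0578 = 0.37349
z = sin θ / κ = 0.79629/1.0578 = 0.75278
x = ρ cos φ = 0.37349 × cos(228.00°) = -0.24992
y = ρ sin φ = 0.37349 × sin(228.00°) = -0.27756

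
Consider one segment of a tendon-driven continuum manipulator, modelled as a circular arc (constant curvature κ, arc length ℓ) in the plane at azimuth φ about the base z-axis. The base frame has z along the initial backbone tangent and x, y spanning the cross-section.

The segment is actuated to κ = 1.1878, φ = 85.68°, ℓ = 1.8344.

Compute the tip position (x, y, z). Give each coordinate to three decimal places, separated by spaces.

0.100 1.319 0.691

θ = κ·ℓ = 1.1878 × 1.8344 = 2.17890 rad
ρ = (1 − cos θ)/κ = (1 − -0.57131)/1.1878 = 1.32288
z = sin θ / κ = 0.82073/1.1878 = 0.69097
x = ρ cos φ = 1.32288 × cos(85.68°) = 0.09965
y = ρ sin φ = 1.32288 × sin(85.68°) = 1.31912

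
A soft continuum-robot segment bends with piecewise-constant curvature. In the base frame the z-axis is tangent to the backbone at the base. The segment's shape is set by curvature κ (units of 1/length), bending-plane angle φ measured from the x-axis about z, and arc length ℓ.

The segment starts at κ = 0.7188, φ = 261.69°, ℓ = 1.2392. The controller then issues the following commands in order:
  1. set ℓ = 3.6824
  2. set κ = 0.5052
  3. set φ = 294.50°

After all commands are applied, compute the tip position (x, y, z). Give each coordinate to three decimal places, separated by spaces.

1.055 -2.315 1.897

initial: κ=0.7188, φ=261.69°, ℓ=1.2392
cmd 1: set ℓ=3.6824 → (κ,φ,ℓ)=(0.7188,261.69°,3.6824) → tip=(-0.3780,-2.5882,0.6605)
cmd 2: set κ=0.5052 → (κ,φ,ℓ)=(0.5052,261.69°,3.6824) → tip=(-0.3678,-2.5179,1.8970)
cmd 3: set φ=294.50° → (κ,φ,ℓ)=(0.5052,294.50°,3.6824) → tip=(1.0552,-2.3155,1.8970)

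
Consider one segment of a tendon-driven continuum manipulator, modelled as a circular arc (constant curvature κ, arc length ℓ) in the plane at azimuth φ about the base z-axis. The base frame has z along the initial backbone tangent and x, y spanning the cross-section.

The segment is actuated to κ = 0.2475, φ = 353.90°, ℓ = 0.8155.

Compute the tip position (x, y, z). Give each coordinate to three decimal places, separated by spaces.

0.082 -0.009 0.810

θ = κ·ℓ = 0.2475 × 0.8155 = 0.20184 rad
ρ = (1 − cos θ)/κ = (1 − 0.97970)/0.2475 = 0.08202
z = sin θ / κ = 0.20047/0.2475 = 0.80997
x = ρ cos φ = 0.08202 × cos(353.90°) = 0.08156
y = ρ sin φ = 0.08202 × sin(353.90°) = -0.00872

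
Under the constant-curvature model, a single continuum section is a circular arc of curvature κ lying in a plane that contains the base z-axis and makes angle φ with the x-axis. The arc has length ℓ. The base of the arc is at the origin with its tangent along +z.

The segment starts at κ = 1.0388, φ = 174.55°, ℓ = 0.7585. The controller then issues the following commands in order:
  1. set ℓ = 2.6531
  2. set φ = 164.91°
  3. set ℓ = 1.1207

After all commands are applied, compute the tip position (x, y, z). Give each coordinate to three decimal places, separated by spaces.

initial: κ=1.0388, φ=174.55°, ℓ=0.7585
cmd 1: set ℓ=2.6531 → (κ,φ,ℓ)=(1.0388,174.55°,2.6531) → tip=(-1.8462,0.1761,0.3620)
cmd 2: set φ=164.91° → (κ,φ,ℓ)=(1.0388,164.91°,2.6531) → tip=(-1.7907,0.4828,0.3620)
cmd 3: set ℓ=1.1207 → (κ,φ,ℓ)=(1.0388,164.91°,1.1207) → tip=(-0.5619,0.1515,0.8842)

-0.562 0.151 0.884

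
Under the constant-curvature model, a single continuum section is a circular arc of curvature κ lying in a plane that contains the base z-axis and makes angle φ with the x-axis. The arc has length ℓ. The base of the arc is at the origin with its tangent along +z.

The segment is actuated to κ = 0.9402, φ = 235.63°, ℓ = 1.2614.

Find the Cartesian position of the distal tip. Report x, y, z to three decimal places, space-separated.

-0.375 -0.548 0.986

θ = κ·ℓ = 0.9402 × 1.2614 = 1.18597 rad
ρ = (1 − cos θ)/κ = (1 − 0.37540)/0.9402 = 0.66433
z = sin θ / κ = 0.92686/0.9402 = 0.98581
x = ρ cos φ = 0.66433 × cos(235.63°) = -0.37504
y = ρ sin φ = 0.66433 × sin(235.63°) = -0.54834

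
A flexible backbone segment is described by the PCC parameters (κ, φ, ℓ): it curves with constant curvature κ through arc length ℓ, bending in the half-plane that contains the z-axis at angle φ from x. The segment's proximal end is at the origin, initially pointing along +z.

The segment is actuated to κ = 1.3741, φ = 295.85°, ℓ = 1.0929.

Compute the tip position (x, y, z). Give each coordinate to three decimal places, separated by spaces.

0.295 -0.610 0.726

θ = κ·ℓ = 1.3741 × 1.0929 = 1.50175 rad
ρ = (1 − cos θ)/κ = (1 − 0.06899)/1.3741 = 0.67754
z = sin θ / κ = 0.99762/1.3741 = 0.72602
x = ρ cos φ = 0.67754 × cos(295.85°) = 0.29542
y = ρ sin φ = 0.67754 × sin(295.85°) = -0.60975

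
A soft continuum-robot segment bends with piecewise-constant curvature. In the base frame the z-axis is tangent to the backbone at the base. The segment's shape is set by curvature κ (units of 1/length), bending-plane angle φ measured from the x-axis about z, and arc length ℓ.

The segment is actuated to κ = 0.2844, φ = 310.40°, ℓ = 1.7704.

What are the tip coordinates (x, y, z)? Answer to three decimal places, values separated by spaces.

0.283 -0.332 1.697

θ = κ·ℓ = 0.2844 × 1.7704 = 0.50350 rad
ρ = (1 − cos θ)/κ = (1 − 0.87590)/0.2844 = 0.43636
z = sin θ / κ = 0.48250/0.2844 = 1.69654
x = ρ cos φ = 0.43636 × cos(310.40°) = 0.28282
y = ρ sin φ = 0.43636 × sin(310.40°) = -0.33231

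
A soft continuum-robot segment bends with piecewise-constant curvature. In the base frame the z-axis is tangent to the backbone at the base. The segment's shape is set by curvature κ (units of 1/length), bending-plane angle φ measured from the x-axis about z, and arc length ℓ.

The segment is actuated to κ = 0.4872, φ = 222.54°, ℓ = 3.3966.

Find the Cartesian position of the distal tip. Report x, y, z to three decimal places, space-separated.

-1.639 -1.504 2.045

θ = κ·ℓ = 0.4872 × 3.3966 = 1.65482 rad
ρ = (1 − cos θ)/κ = (1 − -0.08393)/0.4872 = 2.22481
z = sin θ / κ = 0.99647/0.4872 = 2.04530
x = ρ cos φ = 2.22481 × cos(222.54°) = -1.63925
y = ρ sin φ = 2.22481 × sin(222.54°) = -1.50421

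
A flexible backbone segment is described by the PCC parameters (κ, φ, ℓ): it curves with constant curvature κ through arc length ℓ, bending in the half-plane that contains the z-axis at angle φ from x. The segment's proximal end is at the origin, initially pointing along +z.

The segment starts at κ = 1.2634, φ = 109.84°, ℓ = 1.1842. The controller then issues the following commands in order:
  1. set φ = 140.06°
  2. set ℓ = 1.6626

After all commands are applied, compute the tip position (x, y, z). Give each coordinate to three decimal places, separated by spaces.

initial: κ=1.2634, φ=109.84°, ℓ=1.1842
cmd 1: set φ=140.06° → (κ,φ,ℓ)=(1.2634,140.06°,1.1842) → tip=(-0.5616,0.4702,0.7893)
cmd 2: set ℓ=1.6626 → (κ,φ,ℓ)=(1.2634,140.06°,1.6626) → tip=(-0.9135,0.7649,0.6830)

-0.914 0.765 0.683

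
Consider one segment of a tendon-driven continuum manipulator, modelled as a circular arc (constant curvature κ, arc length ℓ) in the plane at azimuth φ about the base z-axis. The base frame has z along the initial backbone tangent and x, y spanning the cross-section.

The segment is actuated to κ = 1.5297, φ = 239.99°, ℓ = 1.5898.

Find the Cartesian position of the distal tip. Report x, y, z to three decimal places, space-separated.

-0.575 -0.995 0.426

θ = κ·ℓ = 1.5297 × 1.5898 = 2.43192 rad
ρ = (1 − cos θ)/κ = (1 − -0.75857)/1.5297 = 1.14962
z = sin θ / κ = 0.65159/1.5297 = 0.42596
x = ρ cos φ = 1.14962 × cos(239.99°) = -0.57498
y = ρ sin φ = 1.14962 × sin(239.99°) = -0.99550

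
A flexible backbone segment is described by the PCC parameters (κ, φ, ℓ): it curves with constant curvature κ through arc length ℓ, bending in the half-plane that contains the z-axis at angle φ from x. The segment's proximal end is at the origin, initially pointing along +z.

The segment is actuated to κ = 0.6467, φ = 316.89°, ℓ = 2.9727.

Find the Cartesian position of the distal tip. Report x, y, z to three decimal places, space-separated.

θ = κ·ℓ = 0.6467 × 2.9727 = 1.92245 rad
ρ = (1 − cos θ)/κ = (1 − -0.34445)/0.6467 = 2.07893
z = sin θ / κ = 0.93881/0.6467 = 1.45169
x = ρ cos φ = 2.07893 × cos(316.89°) = 1.51771
y = ρ sin φ = 2.07893 × sin(316.89°) = -1.42075

1.518 -1.421 1.452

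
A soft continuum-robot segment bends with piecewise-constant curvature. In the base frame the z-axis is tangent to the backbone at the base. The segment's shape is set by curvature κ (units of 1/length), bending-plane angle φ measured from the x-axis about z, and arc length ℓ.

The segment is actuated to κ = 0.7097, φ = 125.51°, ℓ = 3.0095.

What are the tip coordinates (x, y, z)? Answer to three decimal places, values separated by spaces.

θ = κ·ℓ = 0.7097 × 3.0095 = 2.13584 rad
ρ = (1 − cos θ)/κ = (1 − -0.53545)/0.7097 = 2.16353
z = sin θ / κ = 0.84456/0.7097 = 1.19003
x = ρ cos φ = 2.16353 × cos(125.51°) = -1.25667
y = ρ sin φ = 2.16353 × sin(125.51°) = 1.76114

-1.257 1.761 1.190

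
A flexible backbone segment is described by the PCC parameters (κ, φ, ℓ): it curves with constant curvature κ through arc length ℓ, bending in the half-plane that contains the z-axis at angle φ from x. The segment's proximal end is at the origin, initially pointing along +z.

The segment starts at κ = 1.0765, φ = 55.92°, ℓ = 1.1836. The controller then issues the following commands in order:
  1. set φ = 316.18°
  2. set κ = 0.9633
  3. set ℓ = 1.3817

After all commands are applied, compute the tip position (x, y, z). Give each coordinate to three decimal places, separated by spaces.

0.571 -0.548 1.008

initial: κ=1.0765, φ=55.92°, ℓ=1.1836
cmd 1: set φ=316.18° → (κ,φ,ℓ)=(1.0765,316.18°,1.1836) → tip=(0.4743,-0.4552,0.8884)
cmd 2: set κ=0.9633 → (κ,φ,ℓ)=(0.9633,316.18°,1.1836) → tip=(0.4363,-0.4187,0.9433)
cmd 3: set ℓ=1.3817 → (κ,φ,ℓ)=(0.9633,316.18°,1.3817) → tip=(0.5711,-0.5481,1.0084)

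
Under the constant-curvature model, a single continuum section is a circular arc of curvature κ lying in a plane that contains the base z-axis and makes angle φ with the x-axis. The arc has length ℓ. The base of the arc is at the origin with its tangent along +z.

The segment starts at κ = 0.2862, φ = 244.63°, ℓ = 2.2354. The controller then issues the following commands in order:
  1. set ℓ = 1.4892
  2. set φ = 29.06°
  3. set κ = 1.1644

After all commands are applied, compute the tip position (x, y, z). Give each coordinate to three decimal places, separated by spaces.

0.873 0.485 0.847

initial: κ=0.2862, φ=244.63°, ℓ=2.2354
cmd 1: set ℓ=1.4892 → (κ,φ,ℓ)=(0.2862,244.63°,1.4892) → tip=(-0.1339,-0.2824,1.4445)
cmd 2: set φ=29.06° → (κ,φ,ℓ)=(0.2862,29.06°,1.4892) → tip=(0.2732,0.1518,1.4445)
cmd 3: set κ=1.1644 → (κ,φ,ℓ)=(1.1644,29.06°,1.4892) → tip=(0.8727,0.4849,0.8474)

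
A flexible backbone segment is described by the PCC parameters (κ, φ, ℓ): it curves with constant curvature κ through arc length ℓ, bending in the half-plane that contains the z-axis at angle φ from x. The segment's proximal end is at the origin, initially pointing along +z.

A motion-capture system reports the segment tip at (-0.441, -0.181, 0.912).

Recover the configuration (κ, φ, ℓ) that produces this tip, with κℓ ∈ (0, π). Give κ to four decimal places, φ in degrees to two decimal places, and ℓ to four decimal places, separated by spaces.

ρ = √(x²+y²) = √(-0.441² + -0.181²) = 0.47670
φ = atan2(y, x) mod 360° = atan2(-0.181, -0.441) = 202.3148°
|p|² = ρ² + z² = 0.47670² + 0.912² = 1.05899
κ = 2ρ / |p|² = 2×0.47670 / 1.05899 = 0.90029
θ = 2·atan2(ρ, z) = 2·atan2(0.47670, 0.912) = 0.96328 rad
ℓ = θ/κ = 0.96328/0.90029 = 1.06996

0.9003 202.31 1.0700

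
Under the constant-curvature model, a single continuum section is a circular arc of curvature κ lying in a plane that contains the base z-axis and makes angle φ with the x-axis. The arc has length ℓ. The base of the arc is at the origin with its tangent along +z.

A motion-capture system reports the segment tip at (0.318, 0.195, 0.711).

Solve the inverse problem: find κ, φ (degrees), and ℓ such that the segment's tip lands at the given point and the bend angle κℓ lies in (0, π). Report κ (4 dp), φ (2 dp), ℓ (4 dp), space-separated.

ρ = √(x²+y²) = √(0.318² + 0.195²) = 0.37303
φ = atan2(y, x) mod 360° = atan2(0.195, 0.318) = 31.5169°
|p|² = ρ² + z² = 0.37303² + 0.711² = 0.64467
κ = 2ρ / |p|² = 2×0.37303 / 0.64467 = 1.15726
θ = 2·atan2(ρ, z) = 2·atan2(0.37303, 0.711) = 0.96635 rad
ℓ = θ/κ = 0.96635/1.15726 = 0.83503

1.1573 31.52 0.8350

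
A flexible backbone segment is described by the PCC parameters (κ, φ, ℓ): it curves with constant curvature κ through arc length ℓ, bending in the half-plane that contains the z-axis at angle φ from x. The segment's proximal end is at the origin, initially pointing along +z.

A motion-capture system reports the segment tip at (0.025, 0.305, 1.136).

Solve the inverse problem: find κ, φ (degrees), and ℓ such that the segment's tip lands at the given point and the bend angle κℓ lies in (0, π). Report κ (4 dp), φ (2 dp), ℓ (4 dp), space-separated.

ρ = √(x²+y²) = √(0.025² + 0.305²) = 0.30602
φ = atan2(y, x) mod 360° = atan2(0.305, 0.025) = 85.3141°
|p|² = ρ² + z² = 0.30602² + 1.136² = 1.38415
κ = 2ρ / |p|² = 2×0.30602 / 1.38415 = 0.44218
θ = 2·atan2(ρ, z) = 2·atan2(0.30602, 1.136) = 0.52628 rad
ℓ = θ/κ = 0.52628/0.44218 = 1.19019

0.4422 85.31 1.1902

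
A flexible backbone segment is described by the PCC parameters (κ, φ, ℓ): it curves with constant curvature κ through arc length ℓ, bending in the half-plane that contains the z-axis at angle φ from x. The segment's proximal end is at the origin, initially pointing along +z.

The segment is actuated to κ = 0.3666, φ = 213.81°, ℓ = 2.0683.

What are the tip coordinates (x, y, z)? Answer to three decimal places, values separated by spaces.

θ = κ·ℓ = 0.3666 × 2.0683 = 0.75824 rad
ρ = (1 − cos θ)/κ = (1 − 0.72605)/0.3666 = 0.74728
z = sin θ / κ = 0.68764/0.3666 = 1.87573
x = ρ cos φ = 0.74728 × cos(213.81°) = -0.62090
y = ρ sin φ = 0.74728 × sin(213.81°) = -0.41582

-0.621 -0.416 1.876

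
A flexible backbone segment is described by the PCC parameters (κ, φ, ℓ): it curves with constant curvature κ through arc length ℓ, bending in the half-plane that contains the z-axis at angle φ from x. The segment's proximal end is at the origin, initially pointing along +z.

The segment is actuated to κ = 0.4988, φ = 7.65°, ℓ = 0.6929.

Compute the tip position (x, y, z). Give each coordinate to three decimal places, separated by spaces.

0.117 0.016 0.679

θ = κ·ℓ = 0.4988 × 0.6929 = 0.34562 rad
ρ = (1 − cos θ)/κ = (1 − 0.94087)/0.4988 = 0.11855
z = sin θ / κ = 0.33878/0.4988 = 0.67919
x = ρ cos φ = 0.11855 × cos(7.65°) = 0.11750
y = ρ sin φ = 0.11855 × sin(7.65°) = 0.01578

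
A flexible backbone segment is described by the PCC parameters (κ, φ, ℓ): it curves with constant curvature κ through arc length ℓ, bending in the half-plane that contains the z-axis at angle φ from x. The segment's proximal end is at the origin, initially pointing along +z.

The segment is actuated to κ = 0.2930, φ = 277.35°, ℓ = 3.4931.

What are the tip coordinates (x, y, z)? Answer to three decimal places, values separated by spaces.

θ = κ·ℓ = 0.2930 × 3.4931 = 1.02348 rad
ρ = (1 − cos θ)/κ = (1 − 0.52040)/0.2930 = 1.63686
z = sin θ / κ = 0.85392/0.2930 = 2.91441
x = ρ cos φ = 1.63686 × cos(277.35°) = 0.20940
y = ρ sin φ = 1.63686 × sin(277.35°) = -1.62341

0.209 -1.623 2.914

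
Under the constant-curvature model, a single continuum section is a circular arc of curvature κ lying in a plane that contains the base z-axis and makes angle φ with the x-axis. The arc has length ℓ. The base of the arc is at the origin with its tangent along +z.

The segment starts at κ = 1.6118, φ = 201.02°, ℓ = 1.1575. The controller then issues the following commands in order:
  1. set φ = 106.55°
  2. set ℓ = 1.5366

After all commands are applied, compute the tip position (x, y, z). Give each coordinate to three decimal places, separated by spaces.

-0.316 1.063 0.383

initial: κ=1.6118, φ=201.02°, ℓ=1.1575
cmd 1: set φ=106.55° → (κ,φ,ℓ)=(1.6118,106.55°,1.1575) → tip=(-0.2281,0.7676,0.5936)
cmd 2: set ℓ=1.5366 → (κ,φ,ℓ)=(1.6118,106.55°,1.5366) → tip=(-0.3158,1.0628,0.3828)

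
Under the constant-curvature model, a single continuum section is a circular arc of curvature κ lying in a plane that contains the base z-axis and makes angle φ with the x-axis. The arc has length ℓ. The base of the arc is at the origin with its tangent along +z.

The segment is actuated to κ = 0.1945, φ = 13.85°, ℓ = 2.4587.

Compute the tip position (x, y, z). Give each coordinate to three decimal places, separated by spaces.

0.560 0.138 2.366

θ = κ·ℓ = 0.1945 × 2.4587 = 0.47822 rad
ρ = (1 − cos θ)/κ = (1 − 0.88782)/0.1945 = 0.57678
z = sin θ / κ = 0.46020/0.1945 = 2.36605
x = ρ cos φ = 0.57678 × cos(13.85°) = 0.56001
y = ρ sin φ = 0.57678 × sin(13.85°) = 0.13807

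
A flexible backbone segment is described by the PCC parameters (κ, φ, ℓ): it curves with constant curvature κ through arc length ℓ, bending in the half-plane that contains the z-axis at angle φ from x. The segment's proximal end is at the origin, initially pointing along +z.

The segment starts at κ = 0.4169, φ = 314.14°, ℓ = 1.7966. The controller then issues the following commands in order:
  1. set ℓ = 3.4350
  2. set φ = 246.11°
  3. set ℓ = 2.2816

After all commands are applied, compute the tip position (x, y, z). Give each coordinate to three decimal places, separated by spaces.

-0.407 -0.920 1.953

initial: κ=0.4169, φ=314.14°, ℓ=1.7966
cmd 1: set ℓ=3.4350 → (κ,φ,ℓ)=(0.4169,314.14°,3.4350) → tip=(1.4394,-1.4833,2.3756)
cmd 2: set φ=246.11° → (κ,φ,ℓ)=(0.4169,246.11°,3.4350) → tip=(-0.8371,-1.8898,2.3756)
cmd 3: set ℓ=2.2816 → (κ,φ,ℓ)=(0.4169,246.11°,2.2816) → tip=(-0.4073,-0.9196,1.9528)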